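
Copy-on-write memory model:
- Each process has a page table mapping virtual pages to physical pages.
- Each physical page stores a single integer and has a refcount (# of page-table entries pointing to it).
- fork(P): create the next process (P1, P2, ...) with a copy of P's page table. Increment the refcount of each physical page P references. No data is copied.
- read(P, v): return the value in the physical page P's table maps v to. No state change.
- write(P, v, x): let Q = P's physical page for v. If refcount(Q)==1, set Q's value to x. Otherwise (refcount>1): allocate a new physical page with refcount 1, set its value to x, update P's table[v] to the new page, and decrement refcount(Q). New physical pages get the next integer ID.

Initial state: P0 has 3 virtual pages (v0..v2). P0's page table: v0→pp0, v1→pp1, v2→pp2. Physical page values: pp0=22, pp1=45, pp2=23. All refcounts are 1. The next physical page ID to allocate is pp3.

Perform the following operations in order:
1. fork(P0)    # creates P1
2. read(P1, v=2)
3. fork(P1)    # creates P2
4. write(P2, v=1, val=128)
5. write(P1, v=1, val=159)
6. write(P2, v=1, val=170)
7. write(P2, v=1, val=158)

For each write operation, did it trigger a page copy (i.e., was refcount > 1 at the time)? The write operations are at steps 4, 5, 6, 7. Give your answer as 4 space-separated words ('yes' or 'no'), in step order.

Op 1: fork(P0) -> P1. 3 ppages; refcounts: pp0:2 pp1:2 pp2:2
Op 2: read(P1, v2) -> 23. No state change.
Op 3: fork(P1) -> P2. 3 ppages; refcounts: pp0:3 pp1:3 pp2:3
Op 4: write(P2, v1, 128). refcount(pp1)=3>1 -> COPY to pp3. 4 ppages; refcounts: pp0:3 pp1:2 pp2:3 pp3:1
Op 5: write(P1, v1, 159). refcount(pp1)=2>1 -> COPY to pp4. 5 ppages; refcounts: pp0:3 pp1:1 pp2:3 pp3:1 pp4:1
Op 6: write(P2, v1, 170). refcount(pp3)=1 -> write in place. 5 ppages; refcounts: pp0:3 pp1:1 pp2:3 pp3:1 pp4:1
Op 7: write(P2, v1, 158). refcount(pp3)=1 -> write in place. 5 ppages; refcounts: pp0:3 pp1:1 pp2:3 pp3:1 pp4:1

yes yes no no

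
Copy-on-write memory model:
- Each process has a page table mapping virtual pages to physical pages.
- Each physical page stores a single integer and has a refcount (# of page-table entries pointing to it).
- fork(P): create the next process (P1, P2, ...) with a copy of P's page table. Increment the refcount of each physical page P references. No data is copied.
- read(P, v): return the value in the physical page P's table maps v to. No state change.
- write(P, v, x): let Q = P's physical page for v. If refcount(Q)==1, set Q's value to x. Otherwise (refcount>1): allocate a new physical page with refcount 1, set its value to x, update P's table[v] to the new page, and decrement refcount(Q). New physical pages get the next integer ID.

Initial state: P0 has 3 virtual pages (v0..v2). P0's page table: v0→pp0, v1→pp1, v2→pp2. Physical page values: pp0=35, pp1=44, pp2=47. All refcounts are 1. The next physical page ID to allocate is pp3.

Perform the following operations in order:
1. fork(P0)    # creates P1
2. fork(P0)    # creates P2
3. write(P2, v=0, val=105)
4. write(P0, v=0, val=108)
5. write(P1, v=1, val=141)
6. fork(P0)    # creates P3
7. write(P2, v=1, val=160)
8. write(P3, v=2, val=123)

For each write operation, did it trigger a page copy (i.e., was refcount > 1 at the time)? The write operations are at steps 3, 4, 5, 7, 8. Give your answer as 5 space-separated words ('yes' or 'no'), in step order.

Op 1: fork(P0) -> P1. 3 ppages; refcounts: pp0:2 pp1:2 pp2:2
Op 2: fork(P0) -> P2. 3 ppages; refcounts: pp0:3 pp1:3 pp2:3
Op 3: write(P2, v0, 105). refcount(pp0)=3>1 -> COPY to pp3. 4 ppages; refcounts: pp0:2 pp1:3 pp2:3 pp3:1
Op 4: write(P0, v0, 108). refcount(pp0)=2>1 -> COPY to pp4. 5 ppages; refcounts: pp0:1 pp1:3 pp2:3 pp3:1 pp4:1
Op 5: write(P1, v1, 141). refcount(pp1)=3>1 -> COPY to pp5. 6 ppages; refcounts: pp0:1 pp1:2 pp2:3 pp3:1 pp4:1 pp5:1
Op 6: fork(P0) -> P3. 6 ppages; refcounts: pp0:1 pp1:3 pp2:4 pp3:1 pp4:2 pp5:1
Op 7: write(P2, v1, 160). refcount(pp1)=3>1 -> COPY to pp6. 7 ppages; refcounts: pp0:1 pp1:2 pp2:4 pp3:1 pp4:2 pp5:1 pp6:1
Op 8: write(P3, v2, 123). refcount(pp2)=4>1 -> COPY to pp7. 8 ppages; refcounts: pp0:1 pp1:2 pp2:3 pp3:1 pp4:2 pp5:1 pp6:1 pp7:1

yes yes yes yes yes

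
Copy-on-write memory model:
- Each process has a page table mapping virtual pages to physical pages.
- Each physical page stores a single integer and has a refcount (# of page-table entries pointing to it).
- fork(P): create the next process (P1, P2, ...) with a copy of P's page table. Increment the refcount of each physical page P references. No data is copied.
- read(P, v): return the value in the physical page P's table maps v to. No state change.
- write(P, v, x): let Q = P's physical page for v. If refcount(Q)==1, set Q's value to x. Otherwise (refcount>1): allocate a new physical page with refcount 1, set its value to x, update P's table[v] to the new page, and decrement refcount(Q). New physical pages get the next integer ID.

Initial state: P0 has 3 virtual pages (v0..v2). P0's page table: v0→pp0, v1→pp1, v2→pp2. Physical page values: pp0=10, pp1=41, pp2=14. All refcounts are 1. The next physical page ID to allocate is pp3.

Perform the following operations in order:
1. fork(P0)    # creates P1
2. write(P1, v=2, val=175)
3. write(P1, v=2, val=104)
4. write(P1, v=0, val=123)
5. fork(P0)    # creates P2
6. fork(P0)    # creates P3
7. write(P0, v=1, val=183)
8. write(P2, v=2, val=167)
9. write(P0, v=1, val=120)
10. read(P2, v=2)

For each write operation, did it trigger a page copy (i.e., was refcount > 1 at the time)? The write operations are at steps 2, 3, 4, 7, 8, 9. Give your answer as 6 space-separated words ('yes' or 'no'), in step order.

Op 1: fork(P0) -> P1. 3 ppages; refcounts: pp0:2 pp1:2 pp2:2
Op 2: write(P1, v2, 175). refcount(pp2)=2>1 -> COPY to pp3. 4 ppages; refcounts: pp0:2 pp1:2 pp2:1 pp3:1
Op 3: write(P1, v2, 104). refcount(pp3)=1 -> write in place. 4 ppages; refcounts: pp0:2 pp1:2 pp2:1 pp3:1
Op 4: write(P1, v0, 123). refcount(pp0)=2>1 -> COPY to pp4. 5 ppages; refcounts: pp0:1 pp1:2 pp2:1 pp3:1 pp4:1
Op 5: fork(P0) -> P2. 5 ppages; refcounts: pp0:2 pp1:3 pp2:2 pp3:1 pp4:1
Op 6: fork(P0) -> P3. 5 ppages; refcounts: pp0:3 pp1:4 pp2:3 pp3:1 pp4:1
Op 7: write(P0, v1, 183). refcount(pp1)=4>1 -> COPY to pp5. 6 ppages; refcounts: pp0:3 pp1:3 pp2:3 pp3:1 pp4:1 pp5:1
Op 8: write(P2, v2, 167). refcount(pp2)=3>1 -> COPY to pp6. 7 ppages; refcounts: pp0:3 pp1:3 pp2:2 pp3:1 pp4:1 pp5:1 pp6:1
Op 9: write(P0, v1, 120). refcount(pp5)=1 -> write in place. 7 ppages; refcounts: pp0:3 pp1:3 pp2:2 pp3:1 pp4:1 pp5:1 pp6:1
Op 10: read(P2, v2) -> 167. No state change.

yes no yes yes yes no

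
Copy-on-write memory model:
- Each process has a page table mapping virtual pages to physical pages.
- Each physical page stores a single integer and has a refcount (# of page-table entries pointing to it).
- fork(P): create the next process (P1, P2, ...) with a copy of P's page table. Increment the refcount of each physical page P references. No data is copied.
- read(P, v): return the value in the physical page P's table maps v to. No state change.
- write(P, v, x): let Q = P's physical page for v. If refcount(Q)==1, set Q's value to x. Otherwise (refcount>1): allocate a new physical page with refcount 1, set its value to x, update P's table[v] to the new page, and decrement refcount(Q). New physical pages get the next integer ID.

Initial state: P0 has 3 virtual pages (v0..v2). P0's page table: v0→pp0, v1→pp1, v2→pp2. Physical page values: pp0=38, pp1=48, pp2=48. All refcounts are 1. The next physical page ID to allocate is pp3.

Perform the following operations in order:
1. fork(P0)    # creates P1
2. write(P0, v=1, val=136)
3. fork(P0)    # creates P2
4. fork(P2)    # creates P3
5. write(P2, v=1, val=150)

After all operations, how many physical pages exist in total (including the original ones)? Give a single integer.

Answer: 5

Derivation:
Op 1: fork(P0) -> P1. 3 ppages; refcounts: pp0:2 pp1:2 pp2:2
Op 2: write(P0, v1, 136). refcount(pp1)=2>1 -> COPY to pp3. 4 ppages; refcounts: pp0:2 pp1:1 pp2:2 pp3:1
Op 3: fork(P0) -> P2. 4 ppages; refcounts: pp0:3 pp1:1 pp2:3 pp3:2
Op 4: fork(P2) -> P3. 4 ppages; refcounts: pp0:4 pp1:1 pp2:4 pp3:3
Op 5: write(P2, v1, 150). refcount(pp3)=3>1 -> COPY to pp4. 5 ppages; refcounts: pp0:4 pp1:1 pp2:4 pp3:2 pp4:1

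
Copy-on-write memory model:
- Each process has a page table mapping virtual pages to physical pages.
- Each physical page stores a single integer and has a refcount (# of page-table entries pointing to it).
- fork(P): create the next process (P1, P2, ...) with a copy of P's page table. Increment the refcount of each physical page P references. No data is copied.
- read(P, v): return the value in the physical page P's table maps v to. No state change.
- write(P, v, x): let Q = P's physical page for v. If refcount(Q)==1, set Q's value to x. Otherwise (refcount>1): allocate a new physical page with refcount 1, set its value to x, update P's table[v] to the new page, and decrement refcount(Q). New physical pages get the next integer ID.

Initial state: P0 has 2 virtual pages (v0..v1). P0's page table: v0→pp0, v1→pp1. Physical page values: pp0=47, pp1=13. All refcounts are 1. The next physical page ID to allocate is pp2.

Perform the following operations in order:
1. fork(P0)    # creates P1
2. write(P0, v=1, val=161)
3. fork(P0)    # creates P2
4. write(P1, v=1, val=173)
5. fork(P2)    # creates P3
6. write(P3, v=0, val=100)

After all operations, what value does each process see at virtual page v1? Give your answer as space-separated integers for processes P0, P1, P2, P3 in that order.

Op 1: fork(P0) -> P1. 2 ppages; refcounts: pp0:2 pp1:2
Op 2: write(P0, v1, 161). refcount(pp1)=2>1 -> COPY to pp2. 3 ppages; refcounts: pp0:2 pp1:1 pp2:1
Op 3: fork(P0) -> P2. 3 ppages; refcounts: pp0:3 pp1:1 pp2:2
Op 4: write(P1, v1, 173). refcount(pp1)=1 -> write in place. 3 ppages; refcounts: pp0:3 pp1:1 pp2:2
Op 5: fork(P2) -> P3. 3 ppages; refcounts: pp0:4 pp1:1 pp2:3
Op 6: write(P3, v0, 100). refcount(pp0)=4>1 -> COPY to pp3. 4 ppages; refcounts: pp0:3 pp1:1 pp2:3 pp3:1
P0: v1 -> pp2 = 161
P1: v1 -> pp1 = 173
P2: v1 -> pp2 = 161
P3: v1 -> pp2 = 161

Answer: 161 173 161 161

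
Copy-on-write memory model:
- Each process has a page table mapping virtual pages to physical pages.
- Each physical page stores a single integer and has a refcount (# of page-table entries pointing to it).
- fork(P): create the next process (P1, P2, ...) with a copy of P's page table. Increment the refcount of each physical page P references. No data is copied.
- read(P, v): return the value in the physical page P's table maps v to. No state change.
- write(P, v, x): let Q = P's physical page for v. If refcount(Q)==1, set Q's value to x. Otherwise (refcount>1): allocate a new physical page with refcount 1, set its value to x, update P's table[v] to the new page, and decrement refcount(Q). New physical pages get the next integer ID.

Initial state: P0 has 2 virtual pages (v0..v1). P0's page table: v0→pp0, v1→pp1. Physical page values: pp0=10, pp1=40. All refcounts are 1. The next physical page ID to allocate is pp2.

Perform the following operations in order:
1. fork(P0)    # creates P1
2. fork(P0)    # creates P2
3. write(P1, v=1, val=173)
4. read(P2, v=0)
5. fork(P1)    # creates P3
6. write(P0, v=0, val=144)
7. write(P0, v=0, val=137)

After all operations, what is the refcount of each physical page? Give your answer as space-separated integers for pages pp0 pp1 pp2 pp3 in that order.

Answer: 3 2 2 1

Derivation:
Op 1: fork(P0) -> P1. 2 ppages; refcounts: pp0:2 pp1:2
Op 2: fork(P0) -> P2. 2 ppages; refcounts: pp0:3 pp1:3
Op 3: write(P1, v1, 173). refcount(pp1)=3>1 -> COPY to pp2. 3 ppages; refcounts: pp0:3 pp1:2 pp2:1
Op 4: read(P2, v0) -> 10. No state change.
Op 5: fork(P1) -> P3. 3 ppages; refcounts: pp0:4 pp1:2 pp2:2
Op 6: write(P0, v0, 144). refcount(pp0)=4>1 -> COPY to pp3. 4 ppages; refcounts: pp0:3 pp1:2 pp2:2 pp3:1
Op 7: write(P0, v0, 137). refcount(pp3)=1 -> write in place. 4 ppages; refcounts: pp0:3 pp1:2 pp2:2 pp3:1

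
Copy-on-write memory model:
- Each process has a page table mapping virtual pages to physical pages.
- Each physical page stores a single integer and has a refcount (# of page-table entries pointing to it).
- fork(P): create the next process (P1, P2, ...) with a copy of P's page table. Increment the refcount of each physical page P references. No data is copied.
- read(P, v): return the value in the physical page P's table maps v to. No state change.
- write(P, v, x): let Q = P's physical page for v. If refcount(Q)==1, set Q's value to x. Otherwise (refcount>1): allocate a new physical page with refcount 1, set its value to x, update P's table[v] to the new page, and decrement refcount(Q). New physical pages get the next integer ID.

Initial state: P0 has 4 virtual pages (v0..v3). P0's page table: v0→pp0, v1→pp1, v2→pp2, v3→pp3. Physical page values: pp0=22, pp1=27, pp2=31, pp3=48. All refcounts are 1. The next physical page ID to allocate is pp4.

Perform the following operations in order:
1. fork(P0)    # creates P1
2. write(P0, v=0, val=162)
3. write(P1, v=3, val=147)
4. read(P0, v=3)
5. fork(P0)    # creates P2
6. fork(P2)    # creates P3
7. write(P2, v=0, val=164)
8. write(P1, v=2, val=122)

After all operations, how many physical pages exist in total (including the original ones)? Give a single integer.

Answer: 8

Derivation:
Op 1: fork(P0) -> P1. 4 ppages; refcounts: pp0:2 pp1:2 pp2:2 pp3:2
Op 2: write(P0, v0, 162). refcount(pp0)=2>1 -> COPY to pp4. 5 ppages; refcounts: pp0:1 pp1:2 pp2:2 pp3:2 pp4:1
Op 3: write(P1, v3, 147). refcount(pp3)=2>1 -> COPY to pp5. 6 ppages; refcounts: pp0:1 pp1:2 pp2:2 pp3:1 pp4:1 pp5:1
Op 4: read(P0, v3) -> 48. No state change.
Op 5: fork(P0) -> P2. 6 ppages; refcounts: pp0:1 pp1:3 pp2:3 pp3:2 pp4:2 pp5:1
Op 6: fork(P2) -> P3. 6 ppages; refcounts: pp0:1 pp1:4 pp2:4 pp3:3 pp4:3 pp5:1
Op 7: write(P2, v0, 164). refcount(pp4)=3>1 -> COPY to pp6. 7 ppages; refcounts: pp0:1 pp1:4 pp2:4 pp3:3 pp4:2 pp5:1 pp6:1
Op 8: write(P1, v2, 122). refcount(pp2)=4>1 -> COPY to pp7. 8 ppages; refcounts: pp0:1 pp1:4 pp2:3 pp3:3 pp4:2 pp5:1 pp6:1 pp7:1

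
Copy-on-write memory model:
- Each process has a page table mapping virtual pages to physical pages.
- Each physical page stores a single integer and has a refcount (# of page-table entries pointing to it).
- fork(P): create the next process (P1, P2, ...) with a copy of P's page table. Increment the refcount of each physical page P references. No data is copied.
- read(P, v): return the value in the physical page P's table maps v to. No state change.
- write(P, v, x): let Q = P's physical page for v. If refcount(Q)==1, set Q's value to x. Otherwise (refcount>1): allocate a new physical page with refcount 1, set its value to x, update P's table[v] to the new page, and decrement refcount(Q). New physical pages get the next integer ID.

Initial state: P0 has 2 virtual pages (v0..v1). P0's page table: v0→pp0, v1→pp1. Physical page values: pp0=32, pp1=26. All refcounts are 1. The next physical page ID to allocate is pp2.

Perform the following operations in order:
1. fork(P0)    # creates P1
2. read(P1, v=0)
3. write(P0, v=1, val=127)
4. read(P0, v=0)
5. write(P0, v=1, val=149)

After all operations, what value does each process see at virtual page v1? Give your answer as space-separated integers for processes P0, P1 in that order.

Op 1: fork(P0) -> P1. 2 ppages; refcounts: pp0:2 pp1:2
Op 2: read(P1, v0) -> 32. No state change.
Op 3: write(P0, v1, 127). refcount(pp1)=2>1 -> COPY to pp2. 3 ppages; refcounts: pp0:2 pp1:1 pp2:1
Op 4: read(P0, v0) -> 32. No state change.
Op 5: write(P0, v1, 149). refcount(pp2)=1 -> write in place. 3 ppages; refcounts: pp0:2 pp1:1 pp2:1
P0: v1 -> pp2 = 149
P1: v1 -> pp1 = 26

Answer: 149 26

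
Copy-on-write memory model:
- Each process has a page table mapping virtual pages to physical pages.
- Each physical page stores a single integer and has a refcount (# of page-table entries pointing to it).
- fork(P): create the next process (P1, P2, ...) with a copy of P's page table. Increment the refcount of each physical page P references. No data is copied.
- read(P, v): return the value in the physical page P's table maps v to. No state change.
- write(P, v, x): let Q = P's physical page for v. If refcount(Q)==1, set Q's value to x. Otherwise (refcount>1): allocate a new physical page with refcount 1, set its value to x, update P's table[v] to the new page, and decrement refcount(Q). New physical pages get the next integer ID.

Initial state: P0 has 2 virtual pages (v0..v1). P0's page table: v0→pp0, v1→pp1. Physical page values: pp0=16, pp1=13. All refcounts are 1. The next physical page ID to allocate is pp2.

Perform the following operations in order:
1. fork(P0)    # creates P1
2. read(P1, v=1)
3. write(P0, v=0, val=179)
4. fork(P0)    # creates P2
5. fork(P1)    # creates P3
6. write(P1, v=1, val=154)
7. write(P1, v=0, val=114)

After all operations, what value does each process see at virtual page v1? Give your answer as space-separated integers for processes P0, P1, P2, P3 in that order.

Op 1: fork(P0) -> P1. 2 ppages; refcounts: pp0:2 pp1:2
Op 2: read(P1, v1) -> 13. No state change.
Op 3: write(P0, v0, 179). refcount(pp0)=2>1 -> COPY to pp2. 3 ppages; refcounts: pp0:1 pp1:2 pp2:1
Op 4: fork(P0) -> P2. 3 ppages; refcounts: pp0:1 pp1:3 pp2:2
Op 5: fork(P1) -> P3. 3 ppages; refcounts: pp0:2 pp1:4 pp2:2
Op 6: write(P1, v1, 154). refcount(pp1)=4>1 -> COPY to pp3. 4 ppages; refcounts: pp0:2 pp1:3 pp2:2 pp3:1
Op 7: write(P1, v0, 114). refcount(pp0)=2>1 -> COPY to pp4. 5 ppages; refcounts: pp0:1 pp1:3 pp2:2 pp3:1 pp4:1
P0: v1 -> pp1 = 13
P1: v1 -> pp3 = 154
P2: v1 -> pp1 = 13
P3: v1 -> pp1 = 13

Answer: 13 154 13 13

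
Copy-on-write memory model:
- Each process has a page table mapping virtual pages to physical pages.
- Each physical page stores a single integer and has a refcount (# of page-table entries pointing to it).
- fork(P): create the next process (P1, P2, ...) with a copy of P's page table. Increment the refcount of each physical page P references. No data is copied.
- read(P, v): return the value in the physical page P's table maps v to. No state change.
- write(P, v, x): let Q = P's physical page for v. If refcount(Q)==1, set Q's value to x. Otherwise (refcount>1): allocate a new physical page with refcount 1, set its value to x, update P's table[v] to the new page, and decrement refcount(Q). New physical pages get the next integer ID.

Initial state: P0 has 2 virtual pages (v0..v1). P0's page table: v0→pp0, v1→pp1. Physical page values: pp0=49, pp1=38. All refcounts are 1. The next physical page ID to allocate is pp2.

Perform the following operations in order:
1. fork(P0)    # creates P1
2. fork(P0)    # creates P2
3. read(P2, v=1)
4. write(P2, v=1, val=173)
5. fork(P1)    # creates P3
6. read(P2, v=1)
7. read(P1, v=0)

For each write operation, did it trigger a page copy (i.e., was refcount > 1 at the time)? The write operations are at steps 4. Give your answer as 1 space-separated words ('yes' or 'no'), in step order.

Op 1: fork(P0) -> P1. 2 ppages; refcounts: pp0:2 pp1:2
Op 2: fork(P0) -> P2. 2 ppages; refcounts: pp0:3 pp1:3
Op 3: read(P2, v1) -> 38. No state change.
Op 4: write(P2, v1, 173). refcount(pp1)=3>1 -> COPY to pp2. 3 ppages; refcounts: pp0:3 pp1:2 pp2:1
Op 5: fork(P1) -> P3. 3 ppages; refcounts: pp0:4 pp1:3 pp2:1
Op 6: read(P2, v1) -> 173. No state change.
Op 7: read(P1, v0) -> 49. No state change.

yes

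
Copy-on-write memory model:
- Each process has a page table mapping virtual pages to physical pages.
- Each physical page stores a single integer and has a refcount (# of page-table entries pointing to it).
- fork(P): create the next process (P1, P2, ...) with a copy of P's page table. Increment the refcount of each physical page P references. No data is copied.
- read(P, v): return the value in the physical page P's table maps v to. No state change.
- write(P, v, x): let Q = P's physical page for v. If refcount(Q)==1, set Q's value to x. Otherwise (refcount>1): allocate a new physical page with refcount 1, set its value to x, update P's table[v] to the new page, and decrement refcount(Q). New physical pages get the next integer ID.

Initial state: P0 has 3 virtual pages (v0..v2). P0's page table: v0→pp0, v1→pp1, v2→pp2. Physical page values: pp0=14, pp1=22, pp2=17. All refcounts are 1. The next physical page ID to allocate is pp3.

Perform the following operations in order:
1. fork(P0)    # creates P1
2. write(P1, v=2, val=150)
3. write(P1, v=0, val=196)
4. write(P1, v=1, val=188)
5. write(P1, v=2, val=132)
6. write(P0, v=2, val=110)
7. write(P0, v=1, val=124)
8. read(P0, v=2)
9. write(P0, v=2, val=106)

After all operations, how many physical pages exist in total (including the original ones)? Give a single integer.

Answer: 6

Derivation:
Op 1: fork(P0) -> P1. 3 ppages; refcounts: pp0:2 pp1:2 pp2:2
Op 2: write(P1, v2, 150). refcount(pp2)=2>1 -> COPY to pp3. 4 ppages; refcounts: pp0:2 pp1:2 pp2:1 pp3:1
Op 3: write(P1, v0, 196). refcount(pp0)=2>1 -> COPY to pp4. 5 ppages; refcounts: pp0:1 pp1:2 pp2:1 pp3:1 pp4:1
Op 4: write(P1, v1, 188). refcount(pp1)=2>1 -> COPY to pp5. 6 ppages; refcounts: pp0:1 pp1:1 pp2:1 pp3:1 pp4:1 pp5:1
Op 5: write(P1, v2, 132). refcount(pp3)=1 -> write in place. 6 ppages; refcounts: pp0:1 pp1:1 pp2:1 pp3:1 pp4:1 pp5:1
Op 6: write(P0, v2, 110). refcount(pp2)=1 -> write in place. 6 ppages; refcounts: pp0:1 pp1:1 pp2:1 pp3:1 pp4:1 pp5:1
Op 7: write(P0, v1, 124). refcount(pp1)=1 -> write in place. 6 ppages; refcounts: pp0:1 pp1:1 pp2:1 pp3:1 pp4:1 pp5:1
Op 8: read(P0, v2) -> 110. No state change.
Op 9: write(P0, v2, 106). refcount(pp2)=1 -> write in place. 6 ppages; refcounts: pp0:1 pp1:1 pp2:1 pp3:1 pp4:1 pp5:1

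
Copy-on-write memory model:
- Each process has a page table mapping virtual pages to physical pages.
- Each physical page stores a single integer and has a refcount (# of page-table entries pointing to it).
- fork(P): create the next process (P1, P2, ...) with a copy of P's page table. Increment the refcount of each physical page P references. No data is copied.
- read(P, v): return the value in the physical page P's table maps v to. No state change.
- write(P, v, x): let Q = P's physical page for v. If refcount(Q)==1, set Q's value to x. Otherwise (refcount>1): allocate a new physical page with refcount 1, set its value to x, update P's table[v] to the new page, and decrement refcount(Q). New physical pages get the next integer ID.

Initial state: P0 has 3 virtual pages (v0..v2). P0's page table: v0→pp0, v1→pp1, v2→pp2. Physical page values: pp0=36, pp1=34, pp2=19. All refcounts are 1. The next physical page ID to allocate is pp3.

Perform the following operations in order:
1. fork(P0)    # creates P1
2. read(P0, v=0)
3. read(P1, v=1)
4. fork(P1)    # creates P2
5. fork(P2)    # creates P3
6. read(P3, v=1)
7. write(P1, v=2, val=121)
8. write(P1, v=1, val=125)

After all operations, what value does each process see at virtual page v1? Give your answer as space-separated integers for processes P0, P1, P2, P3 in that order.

Op 1: fork(P0) -> P1. 3 ppages; refcounts: pp0:2 pp1:2 pp2:2
Op 2: read(P0, v0) -> 36. No state change.
Op 3: read(P1, v1) -> 34. No state change.
Op 4: fork(P1) -> P2. 3 ppages; refcounts: pp0:3 pp1:3 pp2:3
Op 5: fork(P2) -> P3. 3 ppages; refcounts: pp0:4 pp1:4 pp2:4
Op 6: read(P3, v1) -> 34. No state change.
Op 7: write(P1, v2, 121). refcount(pp2)=4>1 -> COPY to pp3. 4 ppages; refcounts: pp0:4 pp1:4 pp2:3 pp3:1
Op 8: write(P1, v1, 125). refcount(pp1)=4>1 -> COPY to pp4. 5 ppages; refcounts: pp0:4 pp1:3 pp2:3 pp3:1 pp4:1
P0: v1 -> pp1 = 34
P1: v1 -> pp4 = 125
P2: v1 -> pp1 = 34
P3: v1 -> pp1 = 34

Answer: 34 125 34 34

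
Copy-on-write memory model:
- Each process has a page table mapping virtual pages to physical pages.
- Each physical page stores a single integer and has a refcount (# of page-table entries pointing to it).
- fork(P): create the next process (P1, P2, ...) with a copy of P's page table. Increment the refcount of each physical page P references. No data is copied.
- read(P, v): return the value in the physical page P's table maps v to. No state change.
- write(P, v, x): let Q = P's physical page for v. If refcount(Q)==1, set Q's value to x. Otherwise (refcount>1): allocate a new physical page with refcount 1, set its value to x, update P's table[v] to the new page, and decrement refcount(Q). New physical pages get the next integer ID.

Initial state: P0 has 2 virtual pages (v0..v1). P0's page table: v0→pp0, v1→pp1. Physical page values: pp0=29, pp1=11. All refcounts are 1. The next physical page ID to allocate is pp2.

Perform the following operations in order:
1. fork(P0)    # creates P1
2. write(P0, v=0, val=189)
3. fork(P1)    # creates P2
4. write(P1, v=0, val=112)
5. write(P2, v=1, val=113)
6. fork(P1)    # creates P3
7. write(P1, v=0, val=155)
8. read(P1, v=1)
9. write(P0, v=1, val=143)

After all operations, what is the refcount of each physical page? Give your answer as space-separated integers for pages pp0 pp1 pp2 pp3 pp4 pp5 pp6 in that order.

Op 1: fork(P0) -> P1. 2 ppages; refcounts: pp0:2 pp1:2
Op 2: write(P0, v0, 189). refcount(pp0)=2>1 -> COPY to pp2. 3 ppages; refcounts: pp0:1 pp1:2 pp2:1
Op 3: fork(P1) -> P2. 3 ppages; refcounts: pp0:2 pp1:3 pp2:1
Op 4: write(P1, v0, 112). refcount(pp0)=2>1 -> COPY to pp3. 4 ppages; refcounts: pp0:1 pp1:3 pp2:1 pp3:1
Op 5: write(P2, v1, 113). refcount(pp1)=3>1 -> COPY to pp4. 5 ppages; refcounts: pp0:1 pp1:2 pp2:1 pp3:1 pp4:1
Op 6: fork(P1) -> P3. 5 ppages; refcounts: pp0:1 pp1:3 pp2:1 pp3:2 pp4:1
Op 7: write(P1, v0, 155). refcount(pp3)=2>1 -> COPY to pp5. 6 ppages; refcounts: pp0:1 pp1:3 pp2:1 pp3:1 pp4:1 pp5:1
Op 8: read(P1, v1) -> 11. No state change.
Op 9: write(P0, v1, 143). refcount(pp1)=3>1 -> COPY to pp6. 7 ppages; refcounts: pp0:1 pp1:2 pp2:1 pp3:1 pp4:1 pp5:1 pp6:1

Answer: 1 2 1 1 1 1 1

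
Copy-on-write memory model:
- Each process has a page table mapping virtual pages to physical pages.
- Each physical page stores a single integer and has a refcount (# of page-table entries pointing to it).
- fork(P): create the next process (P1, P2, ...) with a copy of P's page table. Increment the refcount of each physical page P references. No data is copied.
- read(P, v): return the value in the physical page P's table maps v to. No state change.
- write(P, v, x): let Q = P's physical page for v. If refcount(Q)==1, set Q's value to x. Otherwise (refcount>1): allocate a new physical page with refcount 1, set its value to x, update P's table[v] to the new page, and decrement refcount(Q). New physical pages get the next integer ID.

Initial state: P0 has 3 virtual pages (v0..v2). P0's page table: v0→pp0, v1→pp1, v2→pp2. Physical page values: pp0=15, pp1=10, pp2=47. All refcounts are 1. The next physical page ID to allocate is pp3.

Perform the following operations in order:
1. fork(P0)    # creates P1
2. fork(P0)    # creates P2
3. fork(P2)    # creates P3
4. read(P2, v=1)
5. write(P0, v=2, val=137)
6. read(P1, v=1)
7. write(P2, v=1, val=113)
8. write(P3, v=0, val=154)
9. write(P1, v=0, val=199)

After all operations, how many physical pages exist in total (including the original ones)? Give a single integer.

Answer: 7

Derivation:
Op 1: fork(P0) -> P1. 3 ppages; refcounts: pp0:2 pp1:2 pp2:2
Op 2: fork(P0) -> P2. 3 ppages; refcounts: pp0:3 pp1:3 pp2:3
Op 3: fork(P2) -> P3. 3 ppages; refcounts: pp0:4 pp1:4 pp2:4
Op 4: read(P2, v1) -> 10. No state change.
Op 5: write(P0, v2, 137). refcount(pp2)=4>1 -> COPY to pp3. 4 ppages; refcounts: pp0:4 pp1:4 pp2:3 pp3:1
Op 6: read(P1, v1) -> 10. No state change.
Op 7: write(P2, v1, 113). refcount(pp1)=4>1 -> COPY to pp4. 5 ppages; refcounts: pp0:4 pp1:3 pp2:3 pp3:1 pp4:1
Op 8: write(P3, v0, 154). refcount(pp0)=4>1 -> COPY to pp5. 6 ppages; refcounts: pp0:3 pp1:3 pp2:3 pp3:1 pp4:1 pp5:1
Op 9: write(P1, v0, 199). refcount(pp0)=3>1 -> COPY to pp6. 7 ppages; refcounts: pp0:2 pp1:3 pp2:3 pp3:1 pp4:1 pp5:1 pp6:1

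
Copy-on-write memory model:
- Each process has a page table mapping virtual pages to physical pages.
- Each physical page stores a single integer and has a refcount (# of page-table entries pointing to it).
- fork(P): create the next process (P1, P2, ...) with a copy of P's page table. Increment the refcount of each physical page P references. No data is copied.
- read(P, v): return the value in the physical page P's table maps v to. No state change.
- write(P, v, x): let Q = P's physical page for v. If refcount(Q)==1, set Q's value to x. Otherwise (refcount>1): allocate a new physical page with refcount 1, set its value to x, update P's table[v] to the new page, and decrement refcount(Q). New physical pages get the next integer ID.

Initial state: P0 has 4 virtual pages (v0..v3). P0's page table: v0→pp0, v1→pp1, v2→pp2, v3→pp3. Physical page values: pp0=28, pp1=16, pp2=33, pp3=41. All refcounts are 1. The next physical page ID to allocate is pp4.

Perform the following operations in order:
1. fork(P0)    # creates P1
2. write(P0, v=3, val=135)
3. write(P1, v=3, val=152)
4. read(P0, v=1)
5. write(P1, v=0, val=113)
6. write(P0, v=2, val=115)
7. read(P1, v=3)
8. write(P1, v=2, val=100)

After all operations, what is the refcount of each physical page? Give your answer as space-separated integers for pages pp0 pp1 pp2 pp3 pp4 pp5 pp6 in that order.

Op 1: fork(P0) -> P1. 4 ppages; refcounts: pp0:2 pp1:2 pp2:2 pp3:2
Op 2: write(P0, v3, 135). refcount(pp3)=2>1 -> COPY to pp4. 5 ppages; refcounts: pp0:2 pp1:2 pp2:2 pp3:1 pp4:1
Op 3: write(P1, v3, 152). refcount(pp3)=1 -> write in place. 5 ppages; refcounts: pp0:2 pp1:2 pp2:2 pp3:1 pp4:1
Op 4: read(P0, v1) -> 16. No state change.
Op 5: write(P1, v0, 113). refcount(pp0)=2>1 -> COPY to pp5. 6 ppages; refcounts: pp0:1 pp1:2 pp2:2 pp3:1 pp4:1 pp5:1
Op 6: write(P0, v2, 115). refcount(pp2)=2>1 -> COPY to pp6. 7 ppages; refcounts: pp0:1 pp1:2 pp2:1 pp3:1 pp4:1 pp5:1 pp6:1
Op 7: read(P1, v3) -> 152. No state change.
Op 8: write(P1, v2, 100). refcount(pp2)=1 -> write in place. 7 ppages; refcounts: pp0:1 pp1:2 pp2:1 pp3:1 pp4:1 pp5:1 pp6:1

Answer: 1 2 1 1 1 1 1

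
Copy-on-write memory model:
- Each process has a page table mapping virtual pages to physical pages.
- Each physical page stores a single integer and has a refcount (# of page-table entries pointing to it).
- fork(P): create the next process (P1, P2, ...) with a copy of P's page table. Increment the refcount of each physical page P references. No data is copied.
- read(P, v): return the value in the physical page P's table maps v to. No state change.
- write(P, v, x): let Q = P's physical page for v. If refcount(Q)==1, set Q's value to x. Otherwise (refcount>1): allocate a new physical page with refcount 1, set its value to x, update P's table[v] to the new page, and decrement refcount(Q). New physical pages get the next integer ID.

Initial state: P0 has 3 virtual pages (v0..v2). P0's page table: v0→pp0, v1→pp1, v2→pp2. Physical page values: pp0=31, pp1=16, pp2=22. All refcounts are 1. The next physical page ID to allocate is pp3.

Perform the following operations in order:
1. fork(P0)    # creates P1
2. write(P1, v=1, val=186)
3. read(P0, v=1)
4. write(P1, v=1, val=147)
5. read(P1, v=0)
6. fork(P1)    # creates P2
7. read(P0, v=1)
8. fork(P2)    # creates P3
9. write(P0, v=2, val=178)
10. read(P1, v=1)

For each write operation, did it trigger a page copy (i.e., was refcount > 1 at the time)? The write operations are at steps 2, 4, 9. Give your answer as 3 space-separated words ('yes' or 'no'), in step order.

Op 1: fork(P0) -> P1. 3 ppages; refcounts: pp0:2 pp1:2 pp2:2
Op 2: write(P1, v1, 186). refcount(pp1)=2>1 -> COPY to pp3. 4 ppages; refcounts: pp0:2 pp1:1 pp2:2 pp3:1
Op 3: read(P0, v1) -> 16. No state change.
Op 4: write(P1, v1, 147). refcount(pp3)=1 -> write in place. 4 ppages; refcounts: pp0:2 pp1:1 pp2:2 pp3:1
Op 5: read(P1, v0) -> 31. No state change.
Op 6: fork(P1) -> P2. 4 ppages; refcounts: pp0:3 pp1:1 pp2:3 pp3:2
Op 7: read(P0, v1) -> 16. No state change.
Op 8: fork(P2) -> P3. 4 ppages; refcounts: pp0:4 pp1:1 pp2:4 pp3:3
Op 9: write(P0, v2, 178). refcount(pp2)=4>1 -> COPY to pp4. 5 ppages; refcounts: pp0:4 pp1:1 pp2:3 pp3:3 pp4:1
Op 10: read(P1, v1) -> 147. No state change.

yes no yes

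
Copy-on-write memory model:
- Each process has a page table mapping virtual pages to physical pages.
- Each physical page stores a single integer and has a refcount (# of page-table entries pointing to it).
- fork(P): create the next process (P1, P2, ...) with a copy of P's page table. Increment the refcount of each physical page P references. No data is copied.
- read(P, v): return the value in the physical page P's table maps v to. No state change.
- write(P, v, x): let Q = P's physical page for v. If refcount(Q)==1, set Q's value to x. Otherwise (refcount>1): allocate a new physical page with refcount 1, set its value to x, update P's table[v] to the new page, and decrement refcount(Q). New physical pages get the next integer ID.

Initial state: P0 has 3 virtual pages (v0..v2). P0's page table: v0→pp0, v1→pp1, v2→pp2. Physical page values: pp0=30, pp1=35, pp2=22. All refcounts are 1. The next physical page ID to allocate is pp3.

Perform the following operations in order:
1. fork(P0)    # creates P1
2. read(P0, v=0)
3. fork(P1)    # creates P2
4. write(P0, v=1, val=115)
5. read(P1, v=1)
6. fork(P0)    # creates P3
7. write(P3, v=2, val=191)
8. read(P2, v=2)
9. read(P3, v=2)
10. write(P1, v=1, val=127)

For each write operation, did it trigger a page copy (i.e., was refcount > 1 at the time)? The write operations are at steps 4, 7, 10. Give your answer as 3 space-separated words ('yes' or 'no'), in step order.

Op 1: fork(P0) -> P1. 3 ppages; refcounts: pp0:2 pp1:2 pp2:2
Op 2: read(P0, v0) -> 30. No state change.
Op 3: fork(P1) -> P2. 3 ppages; refcounts: pp0:3 pp1:3 pp2:3
Op 4: write(P0, v1, 115). refcount(pp1)=3>1 -> COPY to pp3. 4 ppages; refcounts: pp0:3 pp1:2 pp2:3 pp3:1
Op 5: read(P1, v1) -> 35. No state change.
Op 6: fork(P0) -> P3. 4 ppages; refcounts: pp0:4 pp1:2 pp2:4 pp3:2
Op 7: write(P3, v2, 191). refcount(pp2)=4>1 -> COPY to pp4. 5 ppages; refcounts: pp0:4 pp1:2 pp2:3 pp3:2 pp4:1
Op 8: read(P2, v2) -> 22. No state change.
Op 9: read(P3, v2) -> 191. No state change.
Op 10: write(P1, v1, 127). refcount(pp1)=2>1 -> COPY to pp5. 6 ppages; refcounts: pp0:4 pp1:1 pp2:3 pp3:2 pp4:1 pp5:1

yes yes yes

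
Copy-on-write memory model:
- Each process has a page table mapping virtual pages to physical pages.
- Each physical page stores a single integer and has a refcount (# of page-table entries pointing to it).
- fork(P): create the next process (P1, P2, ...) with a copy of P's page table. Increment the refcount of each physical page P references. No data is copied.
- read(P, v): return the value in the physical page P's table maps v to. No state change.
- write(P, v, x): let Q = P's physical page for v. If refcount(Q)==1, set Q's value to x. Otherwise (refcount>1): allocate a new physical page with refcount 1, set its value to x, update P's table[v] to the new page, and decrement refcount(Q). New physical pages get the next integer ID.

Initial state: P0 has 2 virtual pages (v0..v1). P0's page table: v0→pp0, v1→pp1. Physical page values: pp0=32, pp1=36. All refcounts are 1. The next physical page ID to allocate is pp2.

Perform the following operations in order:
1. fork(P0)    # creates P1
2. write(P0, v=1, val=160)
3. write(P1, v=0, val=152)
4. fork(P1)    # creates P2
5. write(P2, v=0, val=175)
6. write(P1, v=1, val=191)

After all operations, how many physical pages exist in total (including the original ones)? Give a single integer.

Op 1: fork(P0) -> P1. 2 ppages; refcounts: pp0:2 pp1:2
Op 2: write(P0, v1, 160). refcount(pp1)=2>1 -> COPY to pp2. 3 ppages; refcounts: pp0:2 pp1:1 pp2:1
Op 3: write(P1, v0, 152). refcount(pp0)=2>1 -> COPY to pp3. 4 ppages; refcounts: pp0:1 pp1:1 pp2:1 pp3:1
Op 4: fork(P1) -> P2. 4 ppages; refcounts: pp0:1 pp1:2 pp2:1 pp3:2
Op 5: write(P2, v0, 175). refcount(pp3)=2>1 -> COPY to pp4. 5 ppages; refcounts: pp0:1 pp1:2 pp2:1 pp3:1 pp4:1
Op 6: write(P1, v1, 191). refcount(pp1)=2>1 -> COPY to pp5. 6 ppages; refcounts: pp0:1 pp1:1 pp2:1 pp3:1 pp4:1 pp5:1

Answer: 6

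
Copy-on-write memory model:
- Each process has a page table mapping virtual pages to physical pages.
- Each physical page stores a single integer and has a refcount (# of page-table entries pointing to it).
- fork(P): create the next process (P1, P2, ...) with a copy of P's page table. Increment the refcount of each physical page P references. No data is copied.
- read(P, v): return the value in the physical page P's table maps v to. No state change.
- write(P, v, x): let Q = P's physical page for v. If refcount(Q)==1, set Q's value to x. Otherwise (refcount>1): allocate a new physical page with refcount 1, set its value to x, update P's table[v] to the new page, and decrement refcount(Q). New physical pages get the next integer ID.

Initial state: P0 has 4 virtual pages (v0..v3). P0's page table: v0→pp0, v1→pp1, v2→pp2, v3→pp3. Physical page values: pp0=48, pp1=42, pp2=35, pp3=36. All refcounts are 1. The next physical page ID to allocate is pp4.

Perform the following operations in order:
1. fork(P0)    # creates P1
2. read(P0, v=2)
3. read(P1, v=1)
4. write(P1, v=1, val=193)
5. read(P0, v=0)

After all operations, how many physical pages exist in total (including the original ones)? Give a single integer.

Answer: 5

Derivation:
Op 1: fork(P0) -> P1. 4 ppages; refcounts: pp0:2 pp1:2 pp2:2 pp3:2
Op 2: read(P0, v2) -> 35. No state change.
Op 3: read(P1, v1) -> 42. No state change.
Op 4: write(P1, v1, 193). refcount(pp1)=2>1 -> COPY to pp4. 5 ppages; refcounts: pp0:2 pp1:1 pp2:2 pp3:2 pp4:1
Op 5: read(P0, v0) -> 48. No state change.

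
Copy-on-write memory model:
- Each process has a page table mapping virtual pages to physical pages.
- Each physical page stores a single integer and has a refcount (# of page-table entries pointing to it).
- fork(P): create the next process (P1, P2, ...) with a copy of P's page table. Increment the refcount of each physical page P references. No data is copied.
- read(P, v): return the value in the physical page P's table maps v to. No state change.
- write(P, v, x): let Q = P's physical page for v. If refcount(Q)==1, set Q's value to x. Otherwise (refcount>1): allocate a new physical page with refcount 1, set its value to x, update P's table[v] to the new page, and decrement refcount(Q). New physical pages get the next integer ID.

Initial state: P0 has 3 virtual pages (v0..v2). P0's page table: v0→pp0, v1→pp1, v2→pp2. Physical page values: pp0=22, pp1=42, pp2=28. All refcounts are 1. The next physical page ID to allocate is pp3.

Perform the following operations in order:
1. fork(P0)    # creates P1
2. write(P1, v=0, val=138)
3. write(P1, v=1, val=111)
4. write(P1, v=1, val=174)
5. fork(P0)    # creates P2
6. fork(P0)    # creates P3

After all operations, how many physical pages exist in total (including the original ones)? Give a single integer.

Op 1: fork(P0) -> P1. 3 ppages; refcounts: pp0:2 pp1:2 pp2:2
Op 2: write(P1, v0, 138). refcount(pp0)=2>1 -> COPY to pp3. 4 ppages; refcounts: pp0:1 pp1:2 pp2:2 pp3:1
Op 3: write(P1, v1, 111). refcount(pp1)=2>1 -> COPY to pp4. 5 ppages; refcounts: pp0:1 pp1:1 pp2:2 pp3:1 pp4:1
Op 4: write(P1, v1, 174). refcount(pp4)=1 -> write in place. 5 ppages; refcounts: pp0:1 pp1:1 pp2:2 pp3:1 pp4:1
Op 5: fork(P0) -> P2. 5 ppages; refcounts: pp0:2 pp1:2 pp2:3 pp3:1 pp4:1
Op 6: fork(P0) -> P3. 5 ppages; refcounts: pp0:3 pp1:3 pp2:4 pp3:1 pp4:1

Answer: 5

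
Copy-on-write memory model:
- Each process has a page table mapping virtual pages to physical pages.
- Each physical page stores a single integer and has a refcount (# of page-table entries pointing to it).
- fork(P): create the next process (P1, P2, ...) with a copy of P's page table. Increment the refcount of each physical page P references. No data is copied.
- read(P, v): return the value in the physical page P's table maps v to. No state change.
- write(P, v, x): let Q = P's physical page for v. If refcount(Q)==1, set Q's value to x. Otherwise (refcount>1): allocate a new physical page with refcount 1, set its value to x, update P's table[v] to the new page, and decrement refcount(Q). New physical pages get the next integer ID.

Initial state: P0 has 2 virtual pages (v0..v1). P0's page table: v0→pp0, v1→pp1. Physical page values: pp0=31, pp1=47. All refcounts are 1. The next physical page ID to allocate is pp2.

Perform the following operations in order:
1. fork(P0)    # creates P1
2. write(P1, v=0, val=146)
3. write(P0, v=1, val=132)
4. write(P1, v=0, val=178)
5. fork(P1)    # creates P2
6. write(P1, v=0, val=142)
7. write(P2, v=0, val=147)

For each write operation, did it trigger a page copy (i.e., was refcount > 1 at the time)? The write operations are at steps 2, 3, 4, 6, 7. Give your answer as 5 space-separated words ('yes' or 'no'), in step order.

Op 1: fork(P0) -> P1. 2 ppages; refcounts: pp0:2 pp1:2
Op 2: write(P1, v0, 146). refcount(pp0)=2>1 -> COPY to pp2. 3 ppages; refcounts: pp0:1 pp1:2 pp2:1
Op 3: write(P0, v1, 132). refcount(pp1)=2>1 -> COPY to pp3. 4 ppages; refcounts: pp0:1 pp1:1 pp2:1 pp3:1
Op 4: write(P1, v0, 178). refcount(pp2)=1 -> write in place. 4 ppages; refcounts: pp0:1 pp1:1 pp2:1 pp3:1
Op 5: fork(P1) -> P2. 4 ppages; refcounts: pp0:1 pp1:2 pp2:2 pp3:1
Op 6: write(P1, v0, 142). refcount(pp2)=2>1 -> COPY to pp4. 5 ppages; refcounts: pp0:1 pp1:2 pp2:1 pp3:1 pp4:1
Op 7: write(P2, v0, 147). refcount(pp2)=1 -> write in place. 5 ppages; refcounts: pp0:1 pp1:2 pp2:1 pp3:1 pp4:1

yes yes no yes no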